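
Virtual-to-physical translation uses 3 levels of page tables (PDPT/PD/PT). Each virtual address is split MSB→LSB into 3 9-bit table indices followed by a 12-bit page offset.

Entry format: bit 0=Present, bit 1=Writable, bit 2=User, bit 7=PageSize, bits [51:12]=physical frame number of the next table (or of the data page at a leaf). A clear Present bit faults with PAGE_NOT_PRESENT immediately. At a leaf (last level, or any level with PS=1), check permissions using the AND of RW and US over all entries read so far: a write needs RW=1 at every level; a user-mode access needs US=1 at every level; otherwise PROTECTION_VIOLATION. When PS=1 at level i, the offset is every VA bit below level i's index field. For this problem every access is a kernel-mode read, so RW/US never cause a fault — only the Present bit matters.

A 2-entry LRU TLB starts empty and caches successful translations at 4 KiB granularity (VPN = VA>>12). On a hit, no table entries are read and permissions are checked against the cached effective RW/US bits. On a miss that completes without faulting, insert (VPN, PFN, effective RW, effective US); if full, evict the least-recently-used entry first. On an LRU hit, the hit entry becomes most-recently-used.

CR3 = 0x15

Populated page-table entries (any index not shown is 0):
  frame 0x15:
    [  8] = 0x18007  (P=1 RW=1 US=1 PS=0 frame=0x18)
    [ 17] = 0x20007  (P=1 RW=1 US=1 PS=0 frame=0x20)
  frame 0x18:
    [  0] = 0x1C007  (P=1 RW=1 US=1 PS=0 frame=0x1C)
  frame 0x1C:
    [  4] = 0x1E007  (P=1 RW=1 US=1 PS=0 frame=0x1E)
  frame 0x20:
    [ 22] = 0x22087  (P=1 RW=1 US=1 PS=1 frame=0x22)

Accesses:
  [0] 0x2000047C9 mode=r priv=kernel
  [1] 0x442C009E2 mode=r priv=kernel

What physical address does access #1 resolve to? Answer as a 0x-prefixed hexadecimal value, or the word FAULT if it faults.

Per-access translation:
#0 VA=0x2000047C9 (r,kernel):
  L0 @0x15[8] → 0x18007  P=1,RW=1,US=1,PS=0
  L1 @0x18[0] → 0x1C007  P=1,RW=1,US=1,PS=0
  L2 @0x1C[4] → 0x1E007  P=1,RW=1,US=1,PS=0
  ⇒ phys 0x1E7C9  [3 reads]
#1 VA=0x442C009E2 (r,kernel):
  L0 @0x15[17] → 0x20007  P=1,RW=1,US=1,PS=0
  L1 @0x20[22] → 0x22087  P=1,RW=1,US=1,PS=1
  ⇒ phys 0x229E2 (huge @L1)  [2 reads]

Access #1 PA: 0x229E2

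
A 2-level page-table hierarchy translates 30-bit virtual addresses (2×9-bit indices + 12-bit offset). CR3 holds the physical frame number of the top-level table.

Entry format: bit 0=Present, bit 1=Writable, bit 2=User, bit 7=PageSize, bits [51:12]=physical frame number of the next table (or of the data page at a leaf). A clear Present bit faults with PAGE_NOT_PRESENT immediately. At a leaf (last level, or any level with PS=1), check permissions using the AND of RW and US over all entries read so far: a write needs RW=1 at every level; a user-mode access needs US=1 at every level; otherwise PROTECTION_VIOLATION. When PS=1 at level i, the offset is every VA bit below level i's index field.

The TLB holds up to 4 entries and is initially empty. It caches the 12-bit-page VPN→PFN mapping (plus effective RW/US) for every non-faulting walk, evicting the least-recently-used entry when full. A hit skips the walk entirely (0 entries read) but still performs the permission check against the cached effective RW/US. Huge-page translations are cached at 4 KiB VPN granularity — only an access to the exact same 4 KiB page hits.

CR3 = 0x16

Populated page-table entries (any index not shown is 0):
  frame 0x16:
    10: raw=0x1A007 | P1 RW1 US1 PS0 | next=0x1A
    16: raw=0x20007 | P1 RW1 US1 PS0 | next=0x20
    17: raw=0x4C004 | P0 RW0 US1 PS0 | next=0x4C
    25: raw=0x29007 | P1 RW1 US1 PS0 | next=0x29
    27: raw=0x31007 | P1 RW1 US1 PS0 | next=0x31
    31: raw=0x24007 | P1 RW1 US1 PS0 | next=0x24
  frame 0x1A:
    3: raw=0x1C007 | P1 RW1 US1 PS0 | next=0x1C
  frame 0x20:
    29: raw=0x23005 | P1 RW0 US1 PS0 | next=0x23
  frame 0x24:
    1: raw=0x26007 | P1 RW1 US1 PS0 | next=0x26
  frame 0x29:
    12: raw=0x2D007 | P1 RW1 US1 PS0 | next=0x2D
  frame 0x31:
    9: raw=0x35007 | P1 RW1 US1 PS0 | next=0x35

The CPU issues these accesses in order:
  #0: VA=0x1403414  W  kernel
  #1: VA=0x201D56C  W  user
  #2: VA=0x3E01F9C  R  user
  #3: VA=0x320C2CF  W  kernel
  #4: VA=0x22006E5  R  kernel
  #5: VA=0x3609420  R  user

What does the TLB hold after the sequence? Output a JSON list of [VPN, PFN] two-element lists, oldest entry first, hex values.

Walk each access:
#0 VA=0x1403414 (w,kernel):
  lvl0: tbl 0x16, slot 10 ⇒ 0x1A007 (P1/RW1/US1/PS0)
  lvl1: tbl 0x1A, slot 3 ⇒ 0x1C007 (P1/RW1/US1/PS0)
  ⇒ phys 0x1C414  [2 reads]
#1 VA=0x201D56C (w,user):
  lvl0: tbl 0x16, slot 16 ⇒ 0x20007 (P1/RW1/US1/PS0)
  lvl1: tbl 0x20, slot 29 ⇒ 0x23005 (P1/RW0/US1/PS0)
  ⇒ fault: PROTECTION_VIOLATION  — 2 lookups
#2 VA=0x3E01F9C (r,user):
  lvl0: tbl 0x16, slot 31 ⇒ 0x24007 (P1/RW1/US1/PS0)
  lvl1: tbl 0x24, slot 1 ⇒ 0x26007 (P1/RW1/US1/PS0)
  ⇒ phys 0x26F9C  [2 reads]
#3 VA=0x320C2CF (w,kernel):
  lvl0: tbl 0x16, slot 25 ⇒ 0x29007 (P1/RW1/US1/PS0)
  lvl1: tbl 0x29, slot 12 ⇒ 0x2D007 (P1/RW1/US1/PS0)
  ⇒ phys 0x2D2CF  [2 reads]
#4 VA=0x22006E5 (r,kernel):
  lvl0: tbl 0x16, slot 17 ⇒ 0x4C004 (P0/RW0/US1/PS0)
  ⇒ fault: PAGE_NOT_PRESENT  — 1 lookups
#5 VA=0x3609420 (r,user):
  lvl0: tbl 0x16, slot 27 ⇒ 0x31007 (P1/RW1/US1/PS0)
  lvl1: tbl 0x31, slot 9 ⇒ 0x35007 (P1/RW1/US1/PS0)
  ⇒ phys 0x35420  [2 reads]

TLB: [["0x1403", "0x1C"], ["0x3E01", "0x26"], ["0x320C", "0x2D"], ["0x3609", "0x35"]]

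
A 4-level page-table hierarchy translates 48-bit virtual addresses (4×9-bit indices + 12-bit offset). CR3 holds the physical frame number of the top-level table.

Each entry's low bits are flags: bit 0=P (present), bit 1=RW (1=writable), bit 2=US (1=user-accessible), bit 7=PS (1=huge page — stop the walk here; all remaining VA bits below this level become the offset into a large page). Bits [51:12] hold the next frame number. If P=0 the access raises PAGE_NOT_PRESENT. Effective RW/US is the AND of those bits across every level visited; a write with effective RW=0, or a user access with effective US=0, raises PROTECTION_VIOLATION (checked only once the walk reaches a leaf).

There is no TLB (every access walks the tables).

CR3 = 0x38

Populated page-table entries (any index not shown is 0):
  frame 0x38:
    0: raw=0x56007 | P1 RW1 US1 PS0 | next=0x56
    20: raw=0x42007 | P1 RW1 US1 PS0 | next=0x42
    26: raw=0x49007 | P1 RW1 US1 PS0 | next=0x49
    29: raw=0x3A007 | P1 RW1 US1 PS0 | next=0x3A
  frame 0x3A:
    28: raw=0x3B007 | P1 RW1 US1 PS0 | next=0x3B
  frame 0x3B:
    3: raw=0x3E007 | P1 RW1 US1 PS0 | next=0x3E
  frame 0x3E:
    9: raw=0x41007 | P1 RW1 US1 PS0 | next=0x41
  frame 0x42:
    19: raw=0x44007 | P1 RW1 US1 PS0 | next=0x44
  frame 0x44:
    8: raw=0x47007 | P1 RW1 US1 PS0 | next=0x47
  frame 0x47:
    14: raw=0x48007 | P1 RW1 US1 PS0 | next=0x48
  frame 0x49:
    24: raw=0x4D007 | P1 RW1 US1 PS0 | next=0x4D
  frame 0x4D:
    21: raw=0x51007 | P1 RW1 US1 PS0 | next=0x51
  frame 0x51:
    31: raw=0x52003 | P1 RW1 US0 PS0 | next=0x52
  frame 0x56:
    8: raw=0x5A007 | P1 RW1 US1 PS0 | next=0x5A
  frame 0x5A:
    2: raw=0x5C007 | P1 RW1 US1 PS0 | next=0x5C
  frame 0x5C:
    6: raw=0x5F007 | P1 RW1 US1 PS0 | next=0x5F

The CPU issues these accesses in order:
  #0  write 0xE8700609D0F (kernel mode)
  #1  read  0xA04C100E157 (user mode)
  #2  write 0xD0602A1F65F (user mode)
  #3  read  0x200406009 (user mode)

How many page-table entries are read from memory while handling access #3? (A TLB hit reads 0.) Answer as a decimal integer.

Per-access translation:
#0 VA=0xE8700609D0F (w,kernel):
  L0 @0x38[29] → 0x3A007  P=1,RW=1,US=1,PS=0
  L1 @0x3A[28] → 0x3B007  P=1,RW=1,US=1,PS=0
  L2 @0x3B[3] → 0x3E007  P=1,RW=1,US=1,PS=0
  L3 @0x3E[9] → 0x41007  P=1,RW=1,US=1,PS=0
  ✓ 0x41D0F  — 4 lookups
#1 VA=0xA04C100E157 (r,user):
  L0 @0x38[20] → 0x42007  P=1,RW=1,US=1,PS=0
  L1 @0x42[19] → 0x44007  P=1,RW=1,US=1,PS=0
  L2 @0x44[8] → 0x47007  P=1,RW=1,US=1,PS=0
  L3 @0x47[14] → 0x48007  P=1,RW=1,US=1,PS=0
  ✓ 0x48157  — 4 lookups
#2 VA=0xD0602A1F65F (w,user):
  L0 @0x38[26] → 0x49007  P=1,RW=1,US=1,PS=0
  L1 @0x49[24] → 0x4D007  P=1,RW=1,US=1,PS=0
  L2 @0x4D[21] → 0x51007  P=1,RW=1,US=1,PS=0
  L3 @0x51[31] → 0x52003  P=1,RW=1,US=0,PS=0
  ⇒ fault: PROTECTION_VIOLATION  — 4 lookups
#3 VA=0x200406009 (r,user):
  L0 @0x38[0] → 0x56007  P=1,RW=1,US=1,PS=0
  L1 @0x56[8] → 0x5A007  P=1,RW=1,US=1,PS=0
  L2 @0x5A[2] → 0x5C007  P=1,RW=1,US=1,PS=0
  L3 @0x5C[6] → 0x5F007  P=1,RW=1,US=1,PS=0
  ✓ 0x5F009  — 4 lookups

Entries read for #3: 4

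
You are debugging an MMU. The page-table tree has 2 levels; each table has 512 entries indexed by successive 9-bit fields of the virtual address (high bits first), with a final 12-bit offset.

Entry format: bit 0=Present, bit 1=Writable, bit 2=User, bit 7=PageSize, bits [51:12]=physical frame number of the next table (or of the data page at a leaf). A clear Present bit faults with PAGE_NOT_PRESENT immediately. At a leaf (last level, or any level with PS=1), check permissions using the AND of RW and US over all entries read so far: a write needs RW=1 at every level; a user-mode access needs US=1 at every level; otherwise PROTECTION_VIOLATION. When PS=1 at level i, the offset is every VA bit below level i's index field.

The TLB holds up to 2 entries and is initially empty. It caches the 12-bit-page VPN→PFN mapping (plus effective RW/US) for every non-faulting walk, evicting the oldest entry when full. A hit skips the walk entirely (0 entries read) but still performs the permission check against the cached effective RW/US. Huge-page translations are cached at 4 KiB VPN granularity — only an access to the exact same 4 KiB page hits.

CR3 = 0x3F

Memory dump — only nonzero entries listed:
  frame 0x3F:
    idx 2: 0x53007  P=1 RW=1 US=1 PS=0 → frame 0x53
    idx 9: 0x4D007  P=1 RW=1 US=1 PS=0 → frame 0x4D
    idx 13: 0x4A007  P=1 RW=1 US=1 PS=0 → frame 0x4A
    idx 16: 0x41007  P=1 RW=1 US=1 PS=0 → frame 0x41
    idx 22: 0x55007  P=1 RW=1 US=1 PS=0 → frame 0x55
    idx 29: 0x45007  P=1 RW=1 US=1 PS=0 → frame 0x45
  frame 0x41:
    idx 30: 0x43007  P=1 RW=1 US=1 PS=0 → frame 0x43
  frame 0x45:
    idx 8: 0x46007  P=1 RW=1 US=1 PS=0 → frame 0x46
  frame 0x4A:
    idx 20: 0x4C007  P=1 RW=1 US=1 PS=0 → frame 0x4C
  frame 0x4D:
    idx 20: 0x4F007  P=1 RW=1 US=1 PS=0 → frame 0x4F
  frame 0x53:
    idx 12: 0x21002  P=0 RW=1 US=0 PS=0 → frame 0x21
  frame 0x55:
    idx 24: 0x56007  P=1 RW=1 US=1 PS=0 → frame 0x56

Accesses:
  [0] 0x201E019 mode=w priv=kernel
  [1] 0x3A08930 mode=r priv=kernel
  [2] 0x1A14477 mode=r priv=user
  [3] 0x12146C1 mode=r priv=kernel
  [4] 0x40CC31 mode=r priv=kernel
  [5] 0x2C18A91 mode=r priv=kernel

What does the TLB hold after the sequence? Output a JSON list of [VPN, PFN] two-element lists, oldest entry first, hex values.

Per-access translation:
#0 VA=0x201E019 (w,kernel):
  L0: frame=0x3F idx=16 entry=0x41007 [P=1 RW=1 US=1 PS=0]
  L1: frame=0x41 idx=30 entry=0x43007 [P=1 RW=1 US=1 PS=0]
  → PA=0x43019  (2 entries read)
#1 VA=0x3A08930 (r,kernel):
  L0: frame=0x3F idx=29 entry=0x45007 [P=1 RW=1 US=1 PS=0]
  L1: frame=0x45 idx=8 entry=0x46007 [P=1 RW=1 US=1 PS=0]
  → PA=0x46930  (2 entries read)
#2 VA=0x1A14477 (r,user):
  L0: frame=0x3F idx=13 entry=0x4A007 [P=1 RW=1 US=1 PS=0]
  L1: frame=0x4A idx=20 entry=0x4C007 [P=1 RW=1 US=1 PS=0]
  → PA=0x4C477  (2 entries read)
#3 VA=0x12146C1 (r,kernel):
  L0: frame=0x3F idx=9 entry=0x4D007 [P=1 RW=1 US=1 PS=0]
  L1: frame=0x4D idx=20 entry=0x4F007 [P=1 RW=1 US=1 PS=0]
  → PA=0x4F6C1  (2 entries read)
#4 VA=0x40CC31 (r,kernel):
  L0: frame=0x3F idx=2 entry=0x53007 [P=1 RW=1 US=1 PS=0]
  L1: frame=0x53 idx=12 entry=0x21002 [P=0 RW=1 US=0 PS=0]
  ⇒ fault: PAGE_NOT_PRESENT  — 2 lookups
#5 VA=0x2C18A91 (r,kernel):
  L0: frame=0x3F idx=22 entry=0x55007 [P=1 RW=1 US=1 PS=0]
  L1: frame=0x55 idx=24 entry=0x56007 [P=1 RW=1 US=1 PS=0]
  → PA=0x56A91  (2 entries read)

TLB: [["0x1214", "0x4F"], ["0x2C18", "0x56"]]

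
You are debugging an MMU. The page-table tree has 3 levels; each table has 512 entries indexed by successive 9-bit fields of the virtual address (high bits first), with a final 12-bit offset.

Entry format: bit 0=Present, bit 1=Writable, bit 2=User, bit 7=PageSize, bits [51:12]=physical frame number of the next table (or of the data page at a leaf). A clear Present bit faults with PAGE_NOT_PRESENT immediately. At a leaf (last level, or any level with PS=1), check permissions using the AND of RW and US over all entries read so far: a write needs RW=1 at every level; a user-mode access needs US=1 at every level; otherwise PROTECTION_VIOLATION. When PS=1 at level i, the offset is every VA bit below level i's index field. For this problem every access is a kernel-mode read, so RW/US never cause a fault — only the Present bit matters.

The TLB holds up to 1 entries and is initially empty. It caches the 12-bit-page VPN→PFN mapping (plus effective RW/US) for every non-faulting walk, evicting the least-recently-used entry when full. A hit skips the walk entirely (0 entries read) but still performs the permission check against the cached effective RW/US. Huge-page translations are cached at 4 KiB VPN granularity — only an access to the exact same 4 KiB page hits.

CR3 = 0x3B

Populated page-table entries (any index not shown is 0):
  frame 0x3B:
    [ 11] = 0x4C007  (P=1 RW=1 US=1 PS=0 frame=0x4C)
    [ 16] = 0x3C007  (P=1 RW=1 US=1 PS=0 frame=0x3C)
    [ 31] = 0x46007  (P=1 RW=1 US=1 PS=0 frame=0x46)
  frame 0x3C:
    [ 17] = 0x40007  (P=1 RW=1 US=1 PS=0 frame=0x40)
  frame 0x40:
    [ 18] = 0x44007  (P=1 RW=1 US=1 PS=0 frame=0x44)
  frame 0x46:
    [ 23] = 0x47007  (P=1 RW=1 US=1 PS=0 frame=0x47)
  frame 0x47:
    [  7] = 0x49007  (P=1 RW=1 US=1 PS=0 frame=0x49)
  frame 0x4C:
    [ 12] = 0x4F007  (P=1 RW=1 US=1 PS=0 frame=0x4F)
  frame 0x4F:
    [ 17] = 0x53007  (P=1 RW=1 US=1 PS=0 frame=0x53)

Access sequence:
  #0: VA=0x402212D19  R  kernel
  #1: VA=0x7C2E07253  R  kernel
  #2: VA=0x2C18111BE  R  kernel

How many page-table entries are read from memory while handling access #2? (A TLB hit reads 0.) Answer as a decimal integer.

Per-access translation:
#0 VA=0x402212D19 (r,kernel):
  L0: frame=0x3B idx=16 entry=0x3C007 [P=1 RW=1 US=1 PS=0]
  L1: frame=0x3C idx=17 entry=0x40007 [P=1 RW=1 US=1 PS=0]
  L2: frame=0x40 idx=18 entry=0x44007 [P=1 RW=1 US=1 PS=0]
  → PA=0x44D19  (3 entries read)
#1 VA=0x7C2E07253 (r,kernel):
  L0: frame=0x3B idx=31 entry=0x46007 [P=1 RW=1 US=1 PS=0]
  L1: frame=0x46 idx=23 entry=0x47007 [P=1 RW=1 US=1 PS=0]
  L2: frame=0x47 idx=7 entry=0x49007 [P=1 RW=1 US=1 PS=0]
  → PA=0x49253  (3 entries read)
#2 VA=0x2C18111BE (r,kernel):
  L0: frame=0x3B idx=11 entry=0x4C007 [P=1 RW=1 US=1 PS=0]
  L1: frame=0x4C idx=12 entry=0x4F007 [P=1 RW=1 US=1 PS=0]
  L2: frame=0x4F idx=17 entry=0x53007 [P=1 RW=1 US=1 PS=0]
  → PA=0x531BE  (3 entries read)

Entries read for #2: 3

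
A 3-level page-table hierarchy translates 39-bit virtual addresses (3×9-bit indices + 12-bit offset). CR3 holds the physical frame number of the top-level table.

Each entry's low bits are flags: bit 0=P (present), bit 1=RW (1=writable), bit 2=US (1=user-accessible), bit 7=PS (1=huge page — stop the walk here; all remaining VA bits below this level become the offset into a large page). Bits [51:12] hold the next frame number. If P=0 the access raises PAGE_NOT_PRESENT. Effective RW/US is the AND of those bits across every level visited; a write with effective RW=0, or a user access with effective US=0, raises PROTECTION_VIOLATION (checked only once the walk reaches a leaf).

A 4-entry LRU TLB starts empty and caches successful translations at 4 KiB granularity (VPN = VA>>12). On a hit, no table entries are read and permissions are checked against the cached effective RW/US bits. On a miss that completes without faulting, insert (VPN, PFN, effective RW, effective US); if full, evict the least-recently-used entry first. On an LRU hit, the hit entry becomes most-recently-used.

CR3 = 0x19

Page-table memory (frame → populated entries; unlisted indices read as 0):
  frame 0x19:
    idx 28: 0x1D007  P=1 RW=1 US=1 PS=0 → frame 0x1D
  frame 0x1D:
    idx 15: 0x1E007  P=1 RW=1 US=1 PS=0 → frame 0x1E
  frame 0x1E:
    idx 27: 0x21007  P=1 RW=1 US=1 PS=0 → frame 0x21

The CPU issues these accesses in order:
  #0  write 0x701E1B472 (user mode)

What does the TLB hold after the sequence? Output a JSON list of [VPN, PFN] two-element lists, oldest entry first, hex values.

Per-access translation:
#0 VA=0x701E1B472 (w,user):
  L0 @0x19[28] → 0x1D007  P=1,RW=1,US=1,PS=0
  L1 @0x1D[15] → 0x1E007  P=1,RW=1,US=1,PS=0
  L2 @0x1E[27] → 0x21007  P=1,RW=1,US=1,PS=0
  ⇒ phys 0x21472  [3 reads]

TLB: [["0x701E1B", "0x21"]]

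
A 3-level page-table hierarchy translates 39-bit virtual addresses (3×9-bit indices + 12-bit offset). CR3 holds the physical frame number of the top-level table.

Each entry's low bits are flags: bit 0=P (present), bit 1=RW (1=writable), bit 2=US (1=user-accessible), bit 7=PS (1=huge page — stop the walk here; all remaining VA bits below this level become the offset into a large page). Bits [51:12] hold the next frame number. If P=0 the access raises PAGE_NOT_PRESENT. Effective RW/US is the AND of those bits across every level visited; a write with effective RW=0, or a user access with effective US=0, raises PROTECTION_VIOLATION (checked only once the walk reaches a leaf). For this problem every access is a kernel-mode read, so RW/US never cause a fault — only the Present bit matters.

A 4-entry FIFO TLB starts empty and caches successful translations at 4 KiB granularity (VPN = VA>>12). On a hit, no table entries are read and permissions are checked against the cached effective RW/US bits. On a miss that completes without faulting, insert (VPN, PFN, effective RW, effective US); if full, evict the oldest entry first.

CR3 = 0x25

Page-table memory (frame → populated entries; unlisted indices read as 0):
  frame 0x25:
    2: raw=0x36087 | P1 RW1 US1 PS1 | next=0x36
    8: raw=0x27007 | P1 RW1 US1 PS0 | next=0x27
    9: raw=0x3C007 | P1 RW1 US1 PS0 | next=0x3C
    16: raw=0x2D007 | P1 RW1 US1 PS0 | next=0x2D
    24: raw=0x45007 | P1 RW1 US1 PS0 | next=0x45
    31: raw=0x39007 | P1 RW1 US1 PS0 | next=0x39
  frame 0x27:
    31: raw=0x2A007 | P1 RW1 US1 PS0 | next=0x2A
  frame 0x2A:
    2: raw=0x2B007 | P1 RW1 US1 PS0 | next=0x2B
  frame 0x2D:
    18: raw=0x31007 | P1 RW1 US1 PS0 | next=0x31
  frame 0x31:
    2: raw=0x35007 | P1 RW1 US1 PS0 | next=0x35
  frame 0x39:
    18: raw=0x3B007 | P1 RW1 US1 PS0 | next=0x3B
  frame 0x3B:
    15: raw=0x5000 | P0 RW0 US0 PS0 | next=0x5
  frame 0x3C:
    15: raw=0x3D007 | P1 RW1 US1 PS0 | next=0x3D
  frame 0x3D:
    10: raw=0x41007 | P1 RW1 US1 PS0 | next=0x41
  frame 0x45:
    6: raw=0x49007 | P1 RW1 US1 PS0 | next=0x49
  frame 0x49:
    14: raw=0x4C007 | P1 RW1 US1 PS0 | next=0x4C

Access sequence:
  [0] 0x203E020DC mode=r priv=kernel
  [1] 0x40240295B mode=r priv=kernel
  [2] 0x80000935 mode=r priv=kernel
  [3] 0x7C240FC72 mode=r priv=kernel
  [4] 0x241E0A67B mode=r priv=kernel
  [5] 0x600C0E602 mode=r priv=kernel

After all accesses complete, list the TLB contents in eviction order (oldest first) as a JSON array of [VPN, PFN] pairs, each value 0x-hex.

Walk each access:
#0 VA=0x203E020DC (r,kernel):
  lvl0: tbl 0x25, slot 8 ⇒ 0x27007 (P1/RW1/US1/PS0)
  lvl1: tbl 0x27, slot 31 ⇒ 0x2A007 (P1/RW1/US1/PS0)
  lvl2: tbl 0x2A, slot 2 ⇒ 0x2B007 (P1/RW1/US1/PS0)
  ⇒ phys 0x2B0DC  [3 reads]
#1 VA=0x40240295B (r,kernel):
  lvl0: tbl 0x25, slot 16 ⇒ 0x2D007 (P1/RW1/US1/PS0)
  lvl1: tbl 0x2D, slot 18 ⇒ 0x31007 (P1/RW1/US1/PS0)
  lvl2: tbl 0x31, slot 2 ⇒ 0x35007 (P1/RW1/US1/PS0)
  ⇒ phys 0x3595B  [3 reads]
#2 VA=0x80000935 (r,kernel):
  lvl0: tbl 0x25, slot 2 ⇒ 0x36087 (P1/RW1/US1/PS1)
  ⇒ phys 0x36935 (huge @L0)  [1 reads]
#3 VA=0x7C240FC72 (r,kernel):
  lvl0: tbl 0x25, slot 31 ⇒ 0x39007 (P1/RW1/US1/PS0)
  lvl1: tbl 0x39, slot 18 ⇒ 0x3B007 (P1/RW1/US1/PS0)
  lvl2: tbl 0x3B, slot 15 ⇒ 0x5000 (P0/RW0/US0/PS0)
  → PAGE_NOT_PRESENT  (3 entries read)
#4 VA=0x241E0A67B (r,kernel):
  lvl0: tbl 0x25, slot 9 ⇒ 0x3C007 (P1/RW1/US1/PS0)
  lvl1: tbl 0x3C, slot 15 ⇒ 0x3D007 (P1/RW1/US1/PS0)
  lvl2: tbl 0x3D, slot 10 ⇒ 0x41007 (P1/RW1/US1/PS0)
  ⇒ phys 0x4167B  [3 reads]
#5 VA=0x600C0E602 (r,kernel):
  lvl0: tbl 0x25, slot 24 ⇒ 0x45007 (P1/RW1/US1/PS0)
  lvl1: tbl 0x45, slot 6 ⇒ 0x49007 (P1/RW1/US1/PS0)
  lvl2: tbl 0x49, slot 14 ⇒ 0x4C007 (P1/RW1/US1/PS0)
  ⇒ phys 0x4C602  [3 reads]

TLB: [["0x402402", "0x35"], ["0x80000", "0x36"], ["0x241E0A", "0x41"], ["0x600C0E", "0x4C"]]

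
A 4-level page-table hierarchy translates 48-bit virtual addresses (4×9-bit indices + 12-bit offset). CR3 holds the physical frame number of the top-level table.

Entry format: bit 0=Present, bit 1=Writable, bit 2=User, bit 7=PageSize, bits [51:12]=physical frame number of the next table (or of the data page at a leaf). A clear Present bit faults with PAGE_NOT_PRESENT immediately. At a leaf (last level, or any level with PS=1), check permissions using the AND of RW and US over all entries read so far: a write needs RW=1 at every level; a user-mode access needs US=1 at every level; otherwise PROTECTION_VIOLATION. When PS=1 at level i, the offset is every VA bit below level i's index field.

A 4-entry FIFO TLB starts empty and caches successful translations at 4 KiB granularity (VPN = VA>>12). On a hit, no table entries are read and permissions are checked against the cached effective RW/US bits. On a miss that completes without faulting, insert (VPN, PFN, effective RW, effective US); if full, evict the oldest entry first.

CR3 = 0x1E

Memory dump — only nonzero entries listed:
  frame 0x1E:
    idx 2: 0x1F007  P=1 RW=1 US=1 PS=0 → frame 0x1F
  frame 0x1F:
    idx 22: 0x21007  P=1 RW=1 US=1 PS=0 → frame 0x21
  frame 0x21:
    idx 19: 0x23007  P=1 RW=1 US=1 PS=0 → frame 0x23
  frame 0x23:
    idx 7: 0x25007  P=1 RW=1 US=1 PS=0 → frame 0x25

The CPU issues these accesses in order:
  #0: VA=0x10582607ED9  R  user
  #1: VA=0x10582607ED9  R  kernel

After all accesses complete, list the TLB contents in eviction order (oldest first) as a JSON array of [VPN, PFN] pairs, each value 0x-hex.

Walk each access:
#0 VA=0x10582607ED9 (r,user):
  lvl0: tbl 0x1E, slot 2 ⇒ 0x1F007 (P1/RW1/US1/PS0)
  lvl1: tbl 0x1F, slot 22 ⇒ 0x21007 (P1/RW1/US1/PS0)
  lvl2: tbl 0x21, slot 19 ⇒ 0x23007 (P1/RW1/US1/PS0)
  lvl3: tbl 0x23, slot 7 ⇒ 0x25007 (P1/RW1/US1/PS0)
  → PA=0x25ED9  (4 entries read)
#1 VA=0x10582607ED9 (r,kernel):
  TLB hit vpn=0x10582607 → PA=0x25ED9

TLB: [["0x10582607", "0x25"]]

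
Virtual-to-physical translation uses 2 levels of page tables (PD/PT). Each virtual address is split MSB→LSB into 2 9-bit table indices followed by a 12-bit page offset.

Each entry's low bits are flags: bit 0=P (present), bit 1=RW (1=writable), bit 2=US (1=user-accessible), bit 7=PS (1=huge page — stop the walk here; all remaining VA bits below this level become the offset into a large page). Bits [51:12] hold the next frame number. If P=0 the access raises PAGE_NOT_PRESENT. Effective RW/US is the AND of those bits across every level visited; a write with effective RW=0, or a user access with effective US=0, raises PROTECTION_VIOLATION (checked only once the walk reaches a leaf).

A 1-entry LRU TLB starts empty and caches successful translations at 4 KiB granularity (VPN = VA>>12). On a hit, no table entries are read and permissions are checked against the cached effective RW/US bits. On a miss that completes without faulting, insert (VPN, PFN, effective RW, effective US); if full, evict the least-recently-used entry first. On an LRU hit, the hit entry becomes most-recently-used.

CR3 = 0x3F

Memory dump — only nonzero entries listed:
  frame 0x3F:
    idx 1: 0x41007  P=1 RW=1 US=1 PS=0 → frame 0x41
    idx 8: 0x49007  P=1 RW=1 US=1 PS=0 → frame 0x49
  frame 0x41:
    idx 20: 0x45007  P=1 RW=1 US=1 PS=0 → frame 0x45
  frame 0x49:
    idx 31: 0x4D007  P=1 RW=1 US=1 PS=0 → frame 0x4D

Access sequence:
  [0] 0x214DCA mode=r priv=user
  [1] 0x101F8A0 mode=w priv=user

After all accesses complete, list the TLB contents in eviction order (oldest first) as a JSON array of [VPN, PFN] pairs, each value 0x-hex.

Per-access translation:
#0 VA=0x214DCA (r,user):
  L0: frame=0x3F idx=1 entry=0x41007 [P=1 RW=1 US=1 PS=0]
  L1: frame=0x41 idx=20 entry=0x45007 [P=1 RW=1 US=1 PS=0]
  → PA=0x45DCA  (2 entries read)
#1 VA=0x101F8A0 (w,user):
  L0: frame=0x3F idx=8 entry=0x49007 [P=1 RW=1 US=1 PS=0]
  L1: frame=0x49 idx=31 entry=0x4D007 [P=1 RW=1 US=1 PS=0]
  → PA=0x4D8A0  (2 entries read)

TLB: [["0x101F", "0x4D"]]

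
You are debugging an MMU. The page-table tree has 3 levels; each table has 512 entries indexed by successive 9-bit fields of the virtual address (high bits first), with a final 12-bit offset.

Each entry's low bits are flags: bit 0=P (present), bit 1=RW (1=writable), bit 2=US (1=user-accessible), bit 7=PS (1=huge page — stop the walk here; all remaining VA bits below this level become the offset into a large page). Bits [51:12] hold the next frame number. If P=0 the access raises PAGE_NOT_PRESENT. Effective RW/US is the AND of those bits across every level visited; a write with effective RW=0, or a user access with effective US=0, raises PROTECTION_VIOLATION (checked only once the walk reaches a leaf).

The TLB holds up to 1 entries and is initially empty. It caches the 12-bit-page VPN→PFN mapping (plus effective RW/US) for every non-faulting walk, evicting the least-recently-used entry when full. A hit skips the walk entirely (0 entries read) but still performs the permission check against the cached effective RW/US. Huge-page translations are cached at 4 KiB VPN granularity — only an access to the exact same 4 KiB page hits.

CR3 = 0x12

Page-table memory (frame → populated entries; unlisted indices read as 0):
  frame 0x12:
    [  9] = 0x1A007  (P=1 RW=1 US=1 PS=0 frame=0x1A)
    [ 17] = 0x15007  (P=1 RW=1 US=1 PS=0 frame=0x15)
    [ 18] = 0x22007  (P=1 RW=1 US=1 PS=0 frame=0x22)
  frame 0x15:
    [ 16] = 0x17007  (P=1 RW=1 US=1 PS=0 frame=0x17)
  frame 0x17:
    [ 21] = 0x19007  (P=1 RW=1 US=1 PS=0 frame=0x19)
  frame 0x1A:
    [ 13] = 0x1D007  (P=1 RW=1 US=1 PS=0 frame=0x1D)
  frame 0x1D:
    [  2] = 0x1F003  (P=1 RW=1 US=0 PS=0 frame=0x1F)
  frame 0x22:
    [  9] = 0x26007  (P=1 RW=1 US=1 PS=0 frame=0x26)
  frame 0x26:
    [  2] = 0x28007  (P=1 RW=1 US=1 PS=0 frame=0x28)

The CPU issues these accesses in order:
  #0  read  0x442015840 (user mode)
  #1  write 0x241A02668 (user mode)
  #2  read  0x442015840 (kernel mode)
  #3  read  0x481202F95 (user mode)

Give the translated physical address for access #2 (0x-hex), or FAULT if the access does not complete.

Per-access translation:
#0 VA=0x442015840 (r,user):
  lvl0: tbl 0x12, slot 17 ⇒ 0x15007 (P1/RW1/US1/PS0)
  lvl1: tbl 0x15, slot 16 ⇒ 0x17007 (P1/RW1/US1/PS0)
  lvl2: tbl 0x17, slot 21 ⇒ 0x19007 (P1/RW1/US1/PS0)
  → PA=0x19840  (3 entries read)
#1 VA=0x241A02668 (w,user):
  lvl0: tbl 0x12, slot 9 ⇒ 0x1A007 (P1/RW1/US1/PS0)
  lvl1: tbl 0x1A, slot 13 ⇒ 0x1D007 (P1/RW1/US1/PS0)
  lvl2: tbl 0x1D, slot 2 ⇒ 0x1F003 (P1/RW1/US0/PS0)
  ⇒ fault: PROTECTION_VIOLATION  — 3 lookups
#2 VA=0x442015840 (r,kernel):
  TLB hit vpn=0x442015 → PA=0x19840
#3 VA=0x481202F95 (r,user):
  lvl0: tbl 0x12, slot 18 ⇒ 0x22007 (P1/RW1/US1/PS0)
  lvl1: tbl 0x22, slot 9 ⇒ 0x26007 (P1/RW1/US1/PS0)
  lvl2: tbl 0x26, slot 2 ⇒ 0x28007 (P1/RW1/US1/PS0)
  → PA=0x28F95  (3 entries read)

Access #2 PA: 0x19840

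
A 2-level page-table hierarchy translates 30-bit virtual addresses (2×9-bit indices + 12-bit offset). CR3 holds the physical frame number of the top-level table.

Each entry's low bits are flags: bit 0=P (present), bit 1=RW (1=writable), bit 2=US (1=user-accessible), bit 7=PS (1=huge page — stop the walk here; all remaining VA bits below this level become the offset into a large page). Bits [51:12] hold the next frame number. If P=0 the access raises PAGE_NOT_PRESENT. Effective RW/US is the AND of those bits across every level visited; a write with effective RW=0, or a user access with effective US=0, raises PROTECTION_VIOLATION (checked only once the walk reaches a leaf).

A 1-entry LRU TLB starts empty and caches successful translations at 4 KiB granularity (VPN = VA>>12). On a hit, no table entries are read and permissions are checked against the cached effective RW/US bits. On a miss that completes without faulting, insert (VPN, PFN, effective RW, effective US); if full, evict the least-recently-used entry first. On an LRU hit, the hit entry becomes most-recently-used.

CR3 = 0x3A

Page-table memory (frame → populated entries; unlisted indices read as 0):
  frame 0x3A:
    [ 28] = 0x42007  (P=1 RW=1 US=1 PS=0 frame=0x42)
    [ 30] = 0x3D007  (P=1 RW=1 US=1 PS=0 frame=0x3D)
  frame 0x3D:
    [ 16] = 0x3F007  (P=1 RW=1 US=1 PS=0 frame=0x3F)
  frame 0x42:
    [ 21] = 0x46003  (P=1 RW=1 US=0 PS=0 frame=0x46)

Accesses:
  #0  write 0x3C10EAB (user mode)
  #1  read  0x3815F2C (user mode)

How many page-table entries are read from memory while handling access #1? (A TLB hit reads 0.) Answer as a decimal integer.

Trace:
#0 VA=0x3C10EAB (w,user):
  L0 @0x3A[30] → 0x3D007  P=1,RW=1,US=1,PS=0
  L1 @0x3D[16] → 0x3F007  P=1,RW=1,US=1,PS=0
  → PA=0x3FEAB  (2 entries read)
#1 VA=0x3815F2C (r,user):
  L0 @0x3A[28] → 0x42007  P=1,RW=1,US=1,PS=0
  L1 @0x42[21] → 0x46003  P=1,RW=1,US=0,PS=0
  → PROTECTION_VIOLATION  (2 entries read)

Entries read for #1: 2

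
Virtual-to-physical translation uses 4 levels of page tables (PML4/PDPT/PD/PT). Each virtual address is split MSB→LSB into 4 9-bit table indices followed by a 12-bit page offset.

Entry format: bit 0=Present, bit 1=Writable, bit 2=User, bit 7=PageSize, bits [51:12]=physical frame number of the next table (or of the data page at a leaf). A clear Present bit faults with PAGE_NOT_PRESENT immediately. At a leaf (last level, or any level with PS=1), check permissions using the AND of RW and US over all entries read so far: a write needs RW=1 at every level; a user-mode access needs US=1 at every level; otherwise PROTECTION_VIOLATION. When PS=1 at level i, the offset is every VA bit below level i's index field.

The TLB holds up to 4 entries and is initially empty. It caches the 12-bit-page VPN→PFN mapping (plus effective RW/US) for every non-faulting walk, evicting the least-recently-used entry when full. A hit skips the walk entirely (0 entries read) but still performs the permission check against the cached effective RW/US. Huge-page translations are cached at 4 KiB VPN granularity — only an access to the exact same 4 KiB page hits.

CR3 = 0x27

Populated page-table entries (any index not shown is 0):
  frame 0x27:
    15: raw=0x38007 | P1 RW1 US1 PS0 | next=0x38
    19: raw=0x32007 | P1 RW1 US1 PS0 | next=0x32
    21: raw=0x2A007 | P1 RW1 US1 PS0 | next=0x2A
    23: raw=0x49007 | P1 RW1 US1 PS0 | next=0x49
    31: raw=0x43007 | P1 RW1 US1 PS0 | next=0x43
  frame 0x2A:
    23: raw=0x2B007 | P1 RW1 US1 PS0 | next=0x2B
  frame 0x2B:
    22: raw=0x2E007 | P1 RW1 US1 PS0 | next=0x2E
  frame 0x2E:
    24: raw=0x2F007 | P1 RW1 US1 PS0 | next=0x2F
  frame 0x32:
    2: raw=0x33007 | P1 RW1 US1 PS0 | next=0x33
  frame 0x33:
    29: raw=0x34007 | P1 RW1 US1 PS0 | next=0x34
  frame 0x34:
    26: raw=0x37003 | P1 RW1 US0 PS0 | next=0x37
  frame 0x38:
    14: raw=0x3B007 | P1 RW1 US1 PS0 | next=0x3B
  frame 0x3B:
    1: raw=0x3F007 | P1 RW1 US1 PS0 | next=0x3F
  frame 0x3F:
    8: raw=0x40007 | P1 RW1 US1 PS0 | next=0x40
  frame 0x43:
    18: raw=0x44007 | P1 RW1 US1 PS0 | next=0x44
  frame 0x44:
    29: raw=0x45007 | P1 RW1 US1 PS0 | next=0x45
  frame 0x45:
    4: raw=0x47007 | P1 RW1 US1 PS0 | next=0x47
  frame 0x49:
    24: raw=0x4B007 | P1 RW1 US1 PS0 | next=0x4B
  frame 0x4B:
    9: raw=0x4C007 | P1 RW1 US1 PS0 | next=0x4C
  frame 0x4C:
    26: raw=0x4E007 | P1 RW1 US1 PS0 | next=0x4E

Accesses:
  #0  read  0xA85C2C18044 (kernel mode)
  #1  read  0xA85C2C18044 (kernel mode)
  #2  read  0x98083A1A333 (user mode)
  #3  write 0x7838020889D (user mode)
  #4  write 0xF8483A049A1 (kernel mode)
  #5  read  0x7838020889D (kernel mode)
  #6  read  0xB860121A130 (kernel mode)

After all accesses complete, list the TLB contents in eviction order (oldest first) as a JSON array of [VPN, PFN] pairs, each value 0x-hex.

Per-access translation:
#0 VA=0xA85C2C18044 (r,kernel):
  lvl0: tbl 0x27, slot 21 ⇒ 0x2A007 (P1/RW1/US1/PS0)
  lvl1: tbl 0x2A, slot 23 ⇒ 0x2B007 (P1/RW1/US1/PS0)
  lvl2: tbl 0x2B, slot 22 ⇒ 0x2E007 (P1/RW1/US1/PS0)
  lvl3: tbl 0x2E, slot 24 ⇒ 0x2F007 (P1/RW1/US1/PS0)
  → PA=0x2F044  (4 entries read)
#1 VA=0xA85C2C18044 (r,kernel):
  TLB hit vpn=0xA85C2C18 → PA=0x2F044
#2 VA=0x98083A1A333 (r,user):
  lvl0: tbl 0x27, slot 19 ⇒ 0x32007 (P1/RW1/US1/PS0)
  lvl1: tbl 0x32, slot 2 ⇒ 0x33007 (P1/RW1/US1/PS0)
  lvl2: tbl 0x33, slot 29 ⇒ 0x34007 (P1/RW1/US1/PS0)
  lvl3: tbl 0x34, slot 26 ⇒ 0x37003 (P1/RW1/US0/PS0)
  → PROTECTION_VIOLATION  (4 entries read)
#3 VA=0x7838020889D (w,user):
  lvl0: tbl 0x27, slot 15 ⇒ 0x38007 (P1/RW1/US1/PS0)
  lvl1: tbl 0x38, slot 14 ⇒ 0x3B007 (P1/RW1/US1/PS0)
  lvl2: tbl 0x3B, slot 1 ⇒ 0x3F007 (P1/RW1/US1/PS0)
  lvl3: tbl 0x3F, slot 8 ⇒ 0x40007 (P1/RW1/US1/PS0)
  → PA=0x4089D  (4 entries read)
#4 VA=0xF8483A049A1 (w,kernel):
  lvl0: tbl 0x27, slot 31 ⇒ 0x43007 (P1/RW1/US1/PS0)
  lvl1: tbl 0x43, slot 18 ⇒ 0x44007 (P1/RW1/US1/PS0)
  lvl2: tbl 0x44, slot 29 ⇒ 0x45007 (P1/RW1/US1/PS0)
  lvl3: tbl 0x45, slot 4 ⇒ 0x47007 (P1/RW1/US1/PS0)
  → PA=0x479A1  (4 entries read)
#5 VA=0x7838020889D (r,kernel):
  TLB hit vpn=0x78380208 → PA=0x4089D
#6 VA=0xB860121A130 (r,kernel):
  lvl0: tbl 0x27, slot 23 ⇒ 0x49007 (P1/RW1/US1/PS0)
  lvl1: tbl 0x49, slot 24 ⇒ 0x4B007 (P1/RW1/US1/PS0)
  lvl2: tbl 0x4B, slot 9 ⇒ 0x4C007 (P1/RW1/US1/PS0)
  lvl3: tbl 0x4C, slot 26 ⇒ 0x4E007 (P1/RW1/US1/PS0)
  → PA=0x4E130  (4 entries read)

TLB: [["0xA85C2C18", "0x2F"], ["0xF8483A04", "0x47"], ["0x78380208", "0x40"], ["0xB860121A", "0x4E"]]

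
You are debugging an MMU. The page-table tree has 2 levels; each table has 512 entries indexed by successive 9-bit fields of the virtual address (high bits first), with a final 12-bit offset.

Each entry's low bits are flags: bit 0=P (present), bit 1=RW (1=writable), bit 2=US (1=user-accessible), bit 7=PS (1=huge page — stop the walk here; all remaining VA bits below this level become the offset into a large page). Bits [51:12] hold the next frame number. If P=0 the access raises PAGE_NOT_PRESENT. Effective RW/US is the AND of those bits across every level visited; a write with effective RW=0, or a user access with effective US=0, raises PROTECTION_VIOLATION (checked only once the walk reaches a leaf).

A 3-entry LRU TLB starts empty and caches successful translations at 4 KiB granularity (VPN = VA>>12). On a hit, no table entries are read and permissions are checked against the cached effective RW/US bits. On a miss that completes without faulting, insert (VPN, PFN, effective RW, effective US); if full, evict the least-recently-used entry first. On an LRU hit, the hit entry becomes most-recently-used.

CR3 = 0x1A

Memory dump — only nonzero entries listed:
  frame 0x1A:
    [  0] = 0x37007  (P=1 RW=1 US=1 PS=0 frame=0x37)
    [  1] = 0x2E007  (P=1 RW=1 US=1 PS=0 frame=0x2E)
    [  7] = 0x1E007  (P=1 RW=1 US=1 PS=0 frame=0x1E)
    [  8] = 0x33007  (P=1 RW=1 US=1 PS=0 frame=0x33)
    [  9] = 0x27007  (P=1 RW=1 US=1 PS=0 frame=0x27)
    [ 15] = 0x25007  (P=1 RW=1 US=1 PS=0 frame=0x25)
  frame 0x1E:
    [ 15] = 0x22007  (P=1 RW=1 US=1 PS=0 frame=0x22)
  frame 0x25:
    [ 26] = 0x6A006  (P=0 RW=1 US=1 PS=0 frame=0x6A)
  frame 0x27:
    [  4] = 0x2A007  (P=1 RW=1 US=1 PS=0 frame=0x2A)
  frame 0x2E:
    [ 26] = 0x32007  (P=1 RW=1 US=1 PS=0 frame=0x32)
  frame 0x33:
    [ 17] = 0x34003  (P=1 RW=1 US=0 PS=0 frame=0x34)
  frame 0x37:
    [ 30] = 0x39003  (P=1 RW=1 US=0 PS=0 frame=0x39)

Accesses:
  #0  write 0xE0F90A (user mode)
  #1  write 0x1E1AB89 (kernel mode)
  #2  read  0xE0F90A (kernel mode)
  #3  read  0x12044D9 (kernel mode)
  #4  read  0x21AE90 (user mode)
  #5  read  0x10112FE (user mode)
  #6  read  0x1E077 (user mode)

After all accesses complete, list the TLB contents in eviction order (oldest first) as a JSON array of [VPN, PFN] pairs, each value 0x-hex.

Trace:
#0 VA=0xE0F90A (w,user):
  L0 @0x1A[7] → 0x1E007  P=1,RW=1,US=1,PS=0
  L1 @0x1E[15] → 0x22007  P=1,RW=1,US=1,PS=0
  ⇒ phys 0x2290A  [2 reads]
#1 VA=0x1E1AB89 (w,kernel):
  L0 @0x1A[15] → 0x25007  P=1,RW=1,US=1,PS=0
  L1 @0x25[26] → 0x6A006  P=0,RW=1,US=1,PS=0
  ✗ PAGE_NOT_PRESENT  [2 reads]
#2 VA=0xE0F90A (r,kernel):
  TLB hit vpn=0xE0F → PA=0x2290A
#3 VA=0x12044D9 (r,kernel):
  L0 @0x1A[9] → 0x27007  P=1,RW=1,US=1,PS=0
  L1 @0x27[4] → 0x2A007  P=1,RW=1,US=1,PS=0
  ⇒ phys 0x2A4D9  [2 reads]
#4 VA=0x21AE90 (r,user):
  L0 @0x1A[1] → 0x2E007  P=1,RW=1,US=1,PS=0
  L1 @0x2E[26] → 0x32007  P=1,RW=1,US=1,PS=0
  ⇒ phys 0x32E90  [2 reads]
#5 VA=0x10112FE (r,user):
  L0 @0x1A[8] → 0x33007  P=1,RW=1,US=1,PS=0
  L1 @0x33[17] → 0x34003  P=1,RW=1,US=0,PS=0
  ✗ PROTECTION_VIOLATION  [2 reads]
#6 VA=0x1E077 (r,user):
  L0 @0x1A[0] → 0x37007  P=1,RW=1,US=1,PS=0
  L1 @0x37[30] → 0x39003  P=1,RW=1,US=0,PS=0
  ✗ PROTECTION_VIOLATION  [2 reads]

TLB: [["0xE0F", "0x22"], ["0x1204", "0x2A"], ["0x21A", "0x32"]]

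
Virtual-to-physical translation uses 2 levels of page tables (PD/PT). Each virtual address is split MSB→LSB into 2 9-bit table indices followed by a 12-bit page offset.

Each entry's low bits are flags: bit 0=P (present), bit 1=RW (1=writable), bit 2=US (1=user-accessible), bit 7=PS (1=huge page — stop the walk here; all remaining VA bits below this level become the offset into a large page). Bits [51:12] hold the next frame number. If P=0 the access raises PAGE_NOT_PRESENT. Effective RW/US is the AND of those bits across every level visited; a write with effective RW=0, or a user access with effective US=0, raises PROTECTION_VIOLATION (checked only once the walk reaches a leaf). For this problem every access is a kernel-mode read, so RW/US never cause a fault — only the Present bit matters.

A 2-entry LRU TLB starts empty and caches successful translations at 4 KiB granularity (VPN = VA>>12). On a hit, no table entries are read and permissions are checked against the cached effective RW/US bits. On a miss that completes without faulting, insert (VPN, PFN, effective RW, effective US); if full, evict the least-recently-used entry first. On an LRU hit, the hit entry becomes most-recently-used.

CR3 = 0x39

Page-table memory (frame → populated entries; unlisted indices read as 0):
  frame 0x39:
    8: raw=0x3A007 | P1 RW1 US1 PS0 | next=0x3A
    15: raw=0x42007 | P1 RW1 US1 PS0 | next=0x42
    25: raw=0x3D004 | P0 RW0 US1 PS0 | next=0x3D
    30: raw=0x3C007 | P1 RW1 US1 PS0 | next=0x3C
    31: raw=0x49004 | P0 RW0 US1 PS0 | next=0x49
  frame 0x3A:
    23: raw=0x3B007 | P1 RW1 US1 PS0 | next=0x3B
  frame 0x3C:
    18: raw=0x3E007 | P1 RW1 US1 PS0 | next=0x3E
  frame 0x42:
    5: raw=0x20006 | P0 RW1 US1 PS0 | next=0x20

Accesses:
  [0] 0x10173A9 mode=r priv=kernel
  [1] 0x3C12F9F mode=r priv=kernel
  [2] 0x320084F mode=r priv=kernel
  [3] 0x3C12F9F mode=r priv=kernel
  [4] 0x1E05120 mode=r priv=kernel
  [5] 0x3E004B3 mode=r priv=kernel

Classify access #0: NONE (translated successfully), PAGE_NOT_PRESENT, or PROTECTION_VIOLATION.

Trace:
#0 VA=0x10173A9 (r,kernel):
  L0 @0x39[8] → 0x3A007  P=1,RW=1,US=1,PS=0
  L1 @0x3A[23] → 0x3B007  P=1,RW=1,US=1,PS=0
  ⇒ phys 0x3B3A9  [2 reads]
#1 VA=0x3C12F9F (r,kernel):
  L0 @0x39[30] → 0x3C007  P=1,RW=1,US=1,PS=0
  L1 @0x3C[18] → 0x3E007  P=1,RW=1,US=1,PS=0
  ⇒ phys 0x3EF9F  [2 reads]
#2 VA=0x320084F (r,kernel):
  L0 @0x39[25] → 0x3D004  P=0,RW=0,US=1,PS=0
  ✗ PAGE_NOT_PRESENT  [1 reads]
#3 VA=0x3C12F9F (r,kernel):
  TLB hit vpn=0x3C12 → PA=0x3EF9F
#4 VA=0x1E05120 (r,kernel):
  L0 @0x39[15] → 0x42007  P=1,RW=1,US=1,PS=0
  L1 @0x42[5] → 0x20006  P=0,RW=1,US=1,PS=0
  ✗ PAGE_NOT_PRESENT  [2 reads]
#5 VA=0x3E004B3 (r,kernel):
  L0 @0x39[31] → 0x49004  P=0,RW=0,US=1,PS=0
  ✗ PAGE_NOT_PRESENT  [1 reads]

Access #0 fault: NONE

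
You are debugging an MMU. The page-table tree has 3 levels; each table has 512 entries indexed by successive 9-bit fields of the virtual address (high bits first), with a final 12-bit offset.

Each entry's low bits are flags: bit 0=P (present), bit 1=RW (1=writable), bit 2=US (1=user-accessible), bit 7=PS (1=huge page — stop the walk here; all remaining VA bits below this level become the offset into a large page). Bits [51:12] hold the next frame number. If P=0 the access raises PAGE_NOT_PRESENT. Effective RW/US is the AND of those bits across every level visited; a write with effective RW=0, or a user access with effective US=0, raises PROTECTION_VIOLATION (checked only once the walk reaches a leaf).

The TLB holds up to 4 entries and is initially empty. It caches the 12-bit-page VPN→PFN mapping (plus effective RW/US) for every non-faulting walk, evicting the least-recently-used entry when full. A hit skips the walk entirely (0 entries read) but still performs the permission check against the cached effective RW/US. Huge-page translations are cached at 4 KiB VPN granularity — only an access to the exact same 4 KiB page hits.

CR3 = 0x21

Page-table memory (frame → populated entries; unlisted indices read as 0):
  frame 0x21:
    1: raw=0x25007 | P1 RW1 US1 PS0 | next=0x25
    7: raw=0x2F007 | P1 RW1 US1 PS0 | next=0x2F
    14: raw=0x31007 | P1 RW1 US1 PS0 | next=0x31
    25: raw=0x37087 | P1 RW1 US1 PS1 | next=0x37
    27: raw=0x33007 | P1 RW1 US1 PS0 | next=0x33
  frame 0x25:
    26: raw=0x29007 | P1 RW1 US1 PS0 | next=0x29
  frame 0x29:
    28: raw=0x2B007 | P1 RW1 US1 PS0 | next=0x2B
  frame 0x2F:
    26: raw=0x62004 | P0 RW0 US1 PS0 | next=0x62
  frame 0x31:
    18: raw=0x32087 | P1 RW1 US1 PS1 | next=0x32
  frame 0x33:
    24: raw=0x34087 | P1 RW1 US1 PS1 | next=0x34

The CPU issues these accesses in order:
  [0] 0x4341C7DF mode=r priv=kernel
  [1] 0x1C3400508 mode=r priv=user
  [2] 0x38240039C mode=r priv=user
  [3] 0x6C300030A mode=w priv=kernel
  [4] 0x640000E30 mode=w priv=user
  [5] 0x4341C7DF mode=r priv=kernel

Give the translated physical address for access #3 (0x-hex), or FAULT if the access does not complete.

Walk each access:
#0 VA=0x4341C7DF (r,kernel):
  lvl0: tbl 0x21, slot 1 ⇒ 0x25007 (P1/RW1/US1/PS0)
  lvl1: tbl 0x25, slot 26 ⇒ 0x29007 (P1/RW1/US1/PS0)
  lvl2: tbl 0x29, slot 28 ⇒ 0x2B007 (P1/RW1/US1/PS0)
  ✓ 0x2B7DF  — 3 lookups
#1 VA=0x1C3400508 (r,user):
  lvl0: tbl 0x21, slot 7 ⇒ 0x2F007 (P1/RW1/US1/PS0)
  lvl1: tbl 0x2F, slot 26 ⇒ 0x62004 (P0/RW0/US1/PS0)
  ⇒ fault: PAGE_NOT_PRESENT  — 2 lookups
#2 VA=0x38240039C (r,user):
  lvl0: tbl 0x21, slot 14 ⇒ 0x31007 (P1/RW1/US1/PS0)
  lvl1: tbl 0x31, slot 18 ⇒ 0x32087 (P1/RW1/US1/PS1)
  ✓ 0x3239C (huge @L1)  — 2 lookups
#3 VA=0x6C300030A (w,kernel):
  lvl0: tbl 0x21, slot 27 ⇒ 0x33007 (P1/RW1/US1/PS0)
  lvl1: tbl 0x33, slot 24 ⇒ 0x34087 (P1/RW1/US1/PS1)
  ✓ 0x3430A (huge @L1)  — 2 lookups
#4 VA=0x640000E30 (w,user):
  lvl0: tbl 0x21, slot 25 ⇒ 0x37087 (P1/RW1/US1/PS1)
  ✓ 0x37E30 (huge @L0)  — 1 lookups
#5 VA=0x4341C7DF (r,kernel):
  TLB hit vpn=0x4341C → PA=0x2B7DF

Access #3 PA: 0x3430A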